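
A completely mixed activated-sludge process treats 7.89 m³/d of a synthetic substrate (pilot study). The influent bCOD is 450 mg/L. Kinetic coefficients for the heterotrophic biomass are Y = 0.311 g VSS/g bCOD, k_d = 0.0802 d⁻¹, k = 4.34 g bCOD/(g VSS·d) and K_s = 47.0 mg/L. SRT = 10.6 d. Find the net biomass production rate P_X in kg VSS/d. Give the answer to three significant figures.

P_X ≈ 0.588 kg VSS/d

For a completely mixed reactor with recycle the Lawrence–McCarty relation gives S = K_s·(1 + k_d·θ_c) / [θ_c·(Y·k − k_d) − 1] = 47.0 × (1 + 0.0802 × 10.6) / [10.6 × (0.311 × 4.34 − 0.0802) − 1] = 86.96 / 12.46 = 6.980 mg/L.
Observed yield with endogenous decay: Y_obs = Y / (1 + k_d·θ_c) = 0.311 / (1 + 0.0802 × 10.6) = 0.311 / 1.850 = 0.1681 g VSS/g bCOD.
Q·(S₀ − S) = 7.89 × (450 − 6.98) × 10⁻³ = 3.495 kg/d removed.
So the net sludge growth is P_X = 0.1681 × 3.495 = 0.5876 kg VSS/d.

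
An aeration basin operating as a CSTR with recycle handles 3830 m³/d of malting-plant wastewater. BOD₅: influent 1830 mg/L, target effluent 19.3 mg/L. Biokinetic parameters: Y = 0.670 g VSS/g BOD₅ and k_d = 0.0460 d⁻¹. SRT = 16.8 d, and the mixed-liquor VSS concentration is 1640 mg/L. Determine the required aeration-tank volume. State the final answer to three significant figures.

Rearranging the biomass balance for a CMAS with decay, V = Y·Q·ΔS·θ_c / [X·(1+k_d θ_c)] = 0.670 × 3830 × (1830 − 19.3) × 16.8 / [1640 × (1 + 0.0460 × 16.8)] = 7.81×10^7 / 2907 = 26849 m³.

V ≈ 26800 m³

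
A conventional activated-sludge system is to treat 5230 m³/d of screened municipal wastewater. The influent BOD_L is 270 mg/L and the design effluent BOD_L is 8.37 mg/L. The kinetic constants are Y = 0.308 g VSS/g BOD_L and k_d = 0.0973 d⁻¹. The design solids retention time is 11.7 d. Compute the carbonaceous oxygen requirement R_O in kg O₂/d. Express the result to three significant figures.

Correct the yield for decay: Y_obs = Y/(1 + k_d θ_c) = 0.308 / (1 + 0.0973 × 11.7) = 0.308 / 2.138 = 0.1440.
ΔS = 270 − 8.37 = 261.6 mg/L, so the substrate removal rate is 5230 × 261.6/1000 = 1368 kg BOD_L/d.
Biomass synthesised: P_X = Y_obs × 1368 = 197.1 kg VSS/d.
R_O = Q·(S₀ − S) − 1.42·P_X = 1368 − 1.42 × 197.1 = 1088 kg O₂/d.

R_O ≈ 1090 kg O₂/d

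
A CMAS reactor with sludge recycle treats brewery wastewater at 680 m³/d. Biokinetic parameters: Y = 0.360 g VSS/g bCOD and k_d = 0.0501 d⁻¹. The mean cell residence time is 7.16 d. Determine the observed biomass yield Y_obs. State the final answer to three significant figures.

Y_obs ≈ 0.265 g VSS/g bCOD

Correct the yield for decay: Y_obs = Y/(1 + k_d θ_c) = 0.360 / (1 + 0.0501 × 7.16) = 0.360 / 1.359 = 0.2650.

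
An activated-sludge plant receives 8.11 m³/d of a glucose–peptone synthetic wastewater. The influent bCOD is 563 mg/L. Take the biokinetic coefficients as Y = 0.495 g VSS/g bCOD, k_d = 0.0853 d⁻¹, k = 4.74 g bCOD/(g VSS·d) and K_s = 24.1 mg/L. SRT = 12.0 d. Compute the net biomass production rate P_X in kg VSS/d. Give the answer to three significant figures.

P_X ≈ 1.11 kg VSS/d

For a completely mixed reactor with recycle the Lawrence–McCarty relation gives S = K_s·(1 + k_d·θ_c) / [θ_c·(Y·k − k_d) − 1] = 24.1 × (1 + 0.0853 × 12.0) / [12.0 × (0.495 × 4.74 − 0.0853) − 1] = 48.77 / 26.13 = 1.866 mg/L.
Y_obs = Y / (1 + k_d θ_c) = 0.495 / (1 + 0.0853 × 12.0) = 0.495 / 2.024 = 0.2446.
Substrate removed = Q·(S₀ − S) = 8.11 m³/d × (563 − 1.87) g/m³ = 4.55×10^3 g/d = 4.551 kg/d.
Biomass produced: P_X = Y_obs·Q·ΔS = 0.2446 × 4.551 ≈ 1.113 kg VSS/d.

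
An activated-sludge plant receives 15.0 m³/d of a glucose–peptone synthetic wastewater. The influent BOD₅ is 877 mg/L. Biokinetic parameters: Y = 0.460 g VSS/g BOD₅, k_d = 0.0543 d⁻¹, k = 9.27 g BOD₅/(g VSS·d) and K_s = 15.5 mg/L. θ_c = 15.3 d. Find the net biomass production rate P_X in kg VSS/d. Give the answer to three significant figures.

P_X ≈ 3.30 kg VSS/d

From the Monod/SRT balance for a CMAS, S = K_s·(1+k_d θ_c)/[θ_c·(Y k − k_d) − 1] = 15.5 × (1 + 0.0543 × 15.3) / [15.3 × (0.460 × 9.27 − 0.0543) − 1] = 28.38 / 63.41 = 0.4475 mg/L.
Observed yield with endogenous decay: Y_obs = Y / (1 + k_d·θ_c) = 0.460 / (1 + 0.0543 × 15.3) = 0.460 / 1.831 = 0.2513 g VSS/g BOD₅.
Substrate removed = Q·(S₀ − S) = 15.0 m³/d × (877 − 0.448) g/m³ = 1.31×10^4 g/d = 13.15 kg/d.
Biomass produced: P_X = Y_obs·Q·ΔS = 0.2513 × 13.15 ≈ 3.304 kg VSS/d.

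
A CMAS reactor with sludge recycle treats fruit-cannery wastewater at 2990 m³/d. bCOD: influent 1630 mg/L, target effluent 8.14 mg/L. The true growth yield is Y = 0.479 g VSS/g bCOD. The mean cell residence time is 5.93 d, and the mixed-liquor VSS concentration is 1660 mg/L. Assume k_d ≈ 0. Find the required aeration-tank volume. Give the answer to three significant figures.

Biomass mass balance (decay neglected): V·X = Y·Q·(S₀ − S)·θ_c, so V = 0.479 × 2990 × (1630 − 8.14) × 5.93 / 1660 = 8298 m³.

V ≈ 8300 m³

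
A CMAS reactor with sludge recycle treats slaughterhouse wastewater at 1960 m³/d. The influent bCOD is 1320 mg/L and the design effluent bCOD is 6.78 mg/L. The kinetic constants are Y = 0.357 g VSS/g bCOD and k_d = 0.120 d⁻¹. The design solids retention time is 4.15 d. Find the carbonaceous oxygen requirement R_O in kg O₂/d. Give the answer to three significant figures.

Correct the yield for decay: Y_obs = Y/(1 + k_d θ_c) = 0.357 / (1 + 0.120 × 4.15) = 0.357 / 1.498 = 0.2383.
Q·(S₀ − S) = 1960 × (1320 − 6.78) × 10⁻³ = 2574 kg/d removed.
Net sludge production P_X = 0.2383 × 2574 = 613.4 kg VSS/d.
R_O = Q·ΔS − 1.42 P_X = 2574 − 871.0 = 1703 kg O₂/d.

R_O ≈ 1700 kg O₂/d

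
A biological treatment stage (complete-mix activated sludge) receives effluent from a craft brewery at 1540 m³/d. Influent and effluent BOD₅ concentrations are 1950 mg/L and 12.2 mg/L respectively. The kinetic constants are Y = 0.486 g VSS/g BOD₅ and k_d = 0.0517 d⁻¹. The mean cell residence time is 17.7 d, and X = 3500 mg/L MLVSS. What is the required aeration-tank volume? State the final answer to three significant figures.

From the SRT design equation V = Y Q (S₀−S) θ_c / [X (1 + k_d θ_c)] = 0.486 × 1540 × (1950 − 12.2) × 17.7 / [3500 × (1 + 0.0517 × 17.7)] = 2.57×10^7 / 6703 = 3830 m³.

V ≈ 3830 m³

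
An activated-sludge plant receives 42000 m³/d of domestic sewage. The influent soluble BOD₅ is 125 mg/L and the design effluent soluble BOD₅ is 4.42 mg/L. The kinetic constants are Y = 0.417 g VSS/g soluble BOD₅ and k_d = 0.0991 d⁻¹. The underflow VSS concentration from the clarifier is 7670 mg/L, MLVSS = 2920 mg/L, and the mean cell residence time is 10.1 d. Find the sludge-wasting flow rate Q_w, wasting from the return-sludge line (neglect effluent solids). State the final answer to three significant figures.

Q_w ≈ 138 m³/d

Steady-state biomass mass balance: V·X·(1 + k_d·θ_c) = Y·Q·(S₀ − S)·θ_c, so V = 0.417 × 42000 × (125 − 4.42) × 10.1 / [2920 × (1 + 0.0991 × 10.1)] = 2.13×10^7 / 5843 = 3651 m³.
Wasting from the return line (neglecting effluent solids): Q_w = V·X / (θ_c·X_r) = 3651 × 2920 / (10.1 × 7670) = 137.6 m³/d.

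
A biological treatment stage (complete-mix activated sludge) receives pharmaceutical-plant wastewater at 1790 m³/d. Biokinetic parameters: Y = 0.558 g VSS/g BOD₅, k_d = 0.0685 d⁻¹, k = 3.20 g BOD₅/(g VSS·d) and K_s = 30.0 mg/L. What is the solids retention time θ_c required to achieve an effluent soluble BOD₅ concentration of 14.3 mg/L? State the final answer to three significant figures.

θ_c ≈ 1.97 d

At the target effluent, Y k S/(K_s+S) = 0.558×3.20×14.3/44.30 = 0.5764 d⁻¹.
θ_c = 1/(μ − k_d) = 1/(0.5764 − 0.0685) = 1/0.5079 = 1.969 d.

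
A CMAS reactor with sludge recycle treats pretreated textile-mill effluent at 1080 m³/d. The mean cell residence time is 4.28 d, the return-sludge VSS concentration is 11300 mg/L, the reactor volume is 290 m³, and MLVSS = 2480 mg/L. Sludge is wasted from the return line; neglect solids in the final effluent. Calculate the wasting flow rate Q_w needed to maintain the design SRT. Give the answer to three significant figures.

Q_w ≈ 14.9 m³/d

θ_c = V·X/(Q_w·X_r) when wasting from the recycle, so Q_w = V·X/(θ_c·X_r) = 290.0 × 2480 / (4.28 × 11300) = 14.87 m³/d.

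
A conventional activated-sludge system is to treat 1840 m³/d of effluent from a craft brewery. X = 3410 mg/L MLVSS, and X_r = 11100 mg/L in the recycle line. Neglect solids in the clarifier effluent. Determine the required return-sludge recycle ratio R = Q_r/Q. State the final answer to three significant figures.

R = Q_r/Q = X/(X_r − X) = 3410 / (11100 − 3410) = 0.4434.

R ≈ 0.443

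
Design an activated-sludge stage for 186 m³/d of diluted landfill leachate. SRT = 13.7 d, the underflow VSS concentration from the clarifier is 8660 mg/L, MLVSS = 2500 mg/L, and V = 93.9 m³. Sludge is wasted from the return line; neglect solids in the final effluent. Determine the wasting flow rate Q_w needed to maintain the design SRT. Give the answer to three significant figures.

Wasting from the return line (neglecting effluent solids): Q_w = V·X / (θ_c·X_r) = 93.90 × 2500 / (13.7 × 8660) = 1.979 m³/d.

Q_w ≈ 1.98 m³/d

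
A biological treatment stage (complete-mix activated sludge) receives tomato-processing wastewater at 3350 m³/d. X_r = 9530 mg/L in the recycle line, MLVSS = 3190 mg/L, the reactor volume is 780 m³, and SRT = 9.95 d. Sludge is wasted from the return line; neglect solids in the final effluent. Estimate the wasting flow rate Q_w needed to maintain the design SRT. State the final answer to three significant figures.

Q_w = (V·X)/(θ_c X_r) = 780.0 × 3190 / (9.95 × 9530) = 26.24 m³/d.

Q_w ≈ 26.2 m³/d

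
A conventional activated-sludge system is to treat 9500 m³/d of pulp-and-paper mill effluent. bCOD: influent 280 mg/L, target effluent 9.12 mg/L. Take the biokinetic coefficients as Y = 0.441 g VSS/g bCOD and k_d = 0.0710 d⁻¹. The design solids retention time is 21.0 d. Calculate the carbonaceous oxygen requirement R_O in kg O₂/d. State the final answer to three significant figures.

R_O ≈ 1930 kg O₂/d

The observed yield is Y_obs = Y/(1 + k_d·θ_c) = 0.441 / (1 + 0.0710 × 21.0) = 0.441 / 2.491 = 0.1770 g VSS per g bCOD removed.
Mass of bCOD removed per day: Q(S₀ − S) = 9500 × 270.9 g/m³ = 2573 kg/d.
P_X = Y_obs·Q·(S₀ − S) = 0.1770 × 2573 = 455.6 kg VSS/d.
Carbonaceous O₂ demand = substrate oxidised − cell-mass equivalent = 2573 − 1.42 × 455.6 = 1926 kg O₂/d.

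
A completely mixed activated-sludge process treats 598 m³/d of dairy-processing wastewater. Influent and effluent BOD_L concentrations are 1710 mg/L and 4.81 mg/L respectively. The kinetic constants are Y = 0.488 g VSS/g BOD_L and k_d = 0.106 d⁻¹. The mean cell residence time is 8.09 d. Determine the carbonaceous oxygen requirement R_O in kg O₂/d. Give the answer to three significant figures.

Observed yield with endogenous decay: Y_obs = Y / (1 + k_d·θ_c) = 0.488 / (1 + 0.106 × 8.09) = 0.488 / 1.858 = 0.2627 g VSS/g BOD_L.
Q·(S₀ − S) = 598 × (1710 − 4.81) × 10⁻³ = 1020 kg/d removed.
Net sludge production P_X = 0.2627 × 1020 = 267.9 kg VSS/d.
R_O = Q·ΔS − 1.42 P_X = 1020 − 380.4 = 639.3 kg O₂/d.

R_O ≈ 639 kg O₂/d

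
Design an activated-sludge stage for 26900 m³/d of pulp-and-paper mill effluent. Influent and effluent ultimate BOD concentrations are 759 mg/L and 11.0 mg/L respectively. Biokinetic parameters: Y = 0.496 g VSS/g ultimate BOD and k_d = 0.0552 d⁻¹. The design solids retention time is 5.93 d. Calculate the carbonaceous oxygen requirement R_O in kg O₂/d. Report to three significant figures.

Observed yield with endogenous decay: Y_obs = Y / (1 + k_d·θ_c) = 0.496 / (1 + 0.0552 × 5.93) = 0.496 / 1.327 = 0.3737 g VSS/g ultimate BOD.
Substrate removed = Q·(S₀ − S) = 26900 m³/d × (759 − 11.0) g/m³ = 2.01×10^7 g/d = 20121 kg/d.
Biomass synthesised: P_X = Y_obs × 20121 = 7519 kg VSS/d.
R_O = Q·ΔS − 1.42 P_X = 20121 − 10677 = 9444 kg O₂/d.

R_O ≈ 9440 kg O₂/d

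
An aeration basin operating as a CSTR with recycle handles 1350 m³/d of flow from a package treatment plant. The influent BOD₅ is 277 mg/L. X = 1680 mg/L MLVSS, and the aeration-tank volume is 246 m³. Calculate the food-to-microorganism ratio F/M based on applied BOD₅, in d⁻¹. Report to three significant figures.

F/M ≈ 0.905 d⁻¹

F/M = applied load / biomass = Q·S₀/(V·X) = 1350 × 277 / (246.0 × 1680) = 0.9048 d⁻¹.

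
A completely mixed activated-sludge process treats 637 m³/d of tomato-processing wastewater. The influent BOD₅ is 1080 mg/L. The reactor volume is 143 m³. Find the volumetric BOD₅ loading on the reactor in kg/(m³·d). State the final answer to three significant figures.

Applied BOD₅ load per unit volume = Q·S₀/V = (637 × 1080/1000)/143.0 = 4.811 kg BOD₅·m⁻³·d⁻¹.

L_v ≈ 4.81 kg BOD₅/(m³·d)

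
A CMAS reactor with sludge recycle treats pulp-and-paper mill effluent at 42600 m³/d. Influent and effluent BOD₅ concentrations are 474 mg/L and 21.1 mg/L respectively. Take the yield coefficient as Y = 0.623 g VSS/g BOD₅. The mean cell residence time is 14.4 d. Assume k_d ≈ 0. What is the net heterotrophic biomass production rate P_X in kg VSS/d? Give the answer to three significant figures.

P_X ≈ 12000 kg VSS/d

With endogenous decay neglected, the observed yield equals the true yield: Y_obs = Y = 0.623 g VSS/g BOD₅.
ΔS = 474 − 21.1 = 452.9 mg/L, so the substrate removal rate is 42600 × 452.9/1000 = 19294 kg BOD₅/d.
Net biomass production P_X = Y_obs × Q·(S₀ − S) = 0.6230 × 19294 = 12020 kg VSS/d.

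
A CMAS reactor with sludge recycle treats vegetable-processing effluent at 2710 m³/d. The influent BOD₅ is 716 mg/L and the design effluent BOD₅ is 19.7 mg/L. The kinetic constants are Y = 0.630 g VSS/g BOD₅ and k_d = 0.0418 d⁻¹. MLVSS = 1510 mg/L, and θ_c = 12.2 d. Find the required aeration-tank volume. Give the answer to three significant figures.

V ≈ 6360 m³

From the SRT design equation V = Y Q (S₀−S) θ_c / [X (1 + k_d θ_c)] = 0.630 × 2710 × (716 − 19.7) × 12.2 / [1510 × (1 + 0.0418 × 12.2)] = 1.45×10^7 / 2280 = 6361 m³.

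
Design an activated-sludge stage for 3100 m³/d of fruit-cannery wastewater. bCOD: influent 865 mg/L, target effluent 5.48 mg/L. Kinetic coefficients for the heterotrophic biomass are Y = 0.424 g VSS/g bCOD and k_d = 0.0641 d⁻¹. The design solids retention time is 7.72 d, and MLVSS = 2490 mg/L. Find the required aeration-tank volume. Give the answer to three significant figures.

V ≈ 2340 m³

Rearranging the biomass balance for a CMAS with decay, V = Y·Q·ΔS·θ_c / [X·(1+k_d θ_c)] = 0.424 × 3100 × (865 − 5.48) × 7.72 / [2490 × (1 + 0.0641 × 7.72)] = 8.72×10^6 / 3722 = 2343 m³.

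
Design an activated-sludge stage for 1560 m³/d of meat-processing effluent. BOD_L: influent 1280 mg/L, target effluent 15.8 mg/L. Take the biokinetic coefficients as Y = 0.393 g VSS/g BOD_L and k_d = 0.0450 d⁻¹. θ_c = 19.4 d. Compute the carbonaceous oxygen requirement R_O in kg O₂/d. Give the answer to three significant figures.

Correct the yield for decay: Y_obs = Y/(1 + k_d θ_c) = 0.393 / (1 + 0.0450 × 19.4) = 0.393 / 1.873 = 0.2098.
Mass of BOD_L removed per day: Q(S₀ − S) = 1560 × 1264 g/m³ = 1972 kg/d.
Biomass synthesised: P_X = Y_obs × 1972 = 413.8 kg VSS/d.
Carbonaceous O₂ demand = substrate oxidised − cell-mass equivalent = 1972 − 1.42 × 413.8 = 1385 kg O₂/d.

R_O ≈ 1380 kg O₂/d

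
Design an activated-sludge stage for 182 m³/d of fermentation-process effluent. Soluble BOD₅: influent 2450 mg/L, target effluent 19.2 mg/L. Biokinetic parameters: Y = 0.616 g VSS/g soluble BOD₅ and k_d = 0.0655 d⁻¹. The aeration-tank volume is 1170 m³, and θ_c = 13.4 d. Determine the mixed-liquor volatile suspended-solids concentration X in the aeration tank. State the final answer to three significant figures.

X = Y·Q·ΔS·θ_c / [V·(1 + k_d θ_c)] = 0.616 × 182 × (2450 − 19.2) × 13.4 / [1170 × (1 + 0.0655 × 13.4)] = 1662 mg/L.

X ≈ 1660 mg/L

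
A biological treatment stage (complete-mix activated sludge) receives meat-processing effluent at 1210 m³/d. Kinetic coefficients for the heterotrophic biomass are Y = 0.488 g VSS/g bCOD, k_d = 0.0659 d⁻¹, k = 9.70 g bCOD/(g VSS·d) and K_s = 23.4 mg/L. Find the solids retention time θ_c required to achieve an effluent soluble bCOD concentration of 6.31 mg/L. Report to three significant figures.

θ_c ≈ 1.06 d

Specific growth rate at S = 6.31 mg/L: μ = YkS/(K_s+S) = 0.488·9.70·6.31/(23.4+6.31) = 1.005 d⁻¹.
Then 1/θ_c = μ − k_d = 1.005 − 0.0659 = 0.9395 d⁻¹, giving θ_c = 1.064 d.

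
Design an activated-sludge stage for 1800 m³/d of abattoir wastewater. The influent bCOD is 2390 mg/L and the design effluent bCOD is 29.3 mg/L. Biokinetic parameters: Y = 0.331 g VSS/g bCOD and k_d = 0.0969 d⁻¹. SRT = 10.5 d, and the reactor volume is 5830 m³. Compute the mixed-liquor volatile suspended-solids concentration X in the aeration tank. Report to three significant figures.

X ≈ 1260 mg/L

X = Y·Q·ΔS·θ_c / [V·(1 + k_d θ_c)] = 0.331 × 1800 × (2390 − 29.3) × 10.5 / [5830 × (1 + 0.0969 × 10.5)] = 1256 mg/L.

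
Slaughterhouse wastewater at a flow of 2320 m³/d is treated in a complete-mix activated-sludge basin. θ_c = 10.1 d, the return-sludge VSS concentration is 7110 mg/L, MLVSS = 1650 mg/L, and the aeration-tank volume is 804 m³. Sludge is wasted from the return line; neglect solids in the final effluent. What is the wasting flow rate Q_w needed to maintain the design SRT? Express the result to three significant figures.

Q_w ≈ 18.5 m³/d

Q_w = (V·X)/(θ_c X_r) = 804.0 × 1650 / (10.1 × 7110) = 18.47 m³/d.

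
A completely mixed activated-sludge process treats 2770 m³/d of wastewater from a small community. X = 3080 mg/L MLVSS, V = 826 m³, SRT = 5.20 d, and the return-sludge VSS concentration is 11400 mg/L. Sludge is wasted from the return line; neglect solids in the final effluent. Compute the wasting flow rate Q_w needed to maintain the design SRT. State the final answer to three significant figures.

Q_w ≈ 42.9 m³/d

Q_w = (V·X)/(θ_c X_r) = 826.0 × 3080 / (5.20 × 11400) = 42.92 m³/d.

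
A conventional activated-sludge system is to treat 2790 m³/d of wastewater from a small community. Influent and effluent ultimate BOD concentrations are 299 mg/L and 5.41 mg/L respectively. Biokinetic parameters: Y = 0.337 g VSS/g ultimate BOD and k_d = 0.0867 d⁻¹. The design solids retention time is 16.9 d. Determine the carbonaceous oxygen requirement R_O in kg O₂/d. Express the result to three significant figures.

Correct the yield for decay: Y_obs = Y/(1 + k_d θ_c) = 0.337 / (1 + 0.0867 × 16.9) = 0.337 / 2.465 = 0.1367.
Mass of ultimate BOD removed per day: Q(S₀ − S) = 2790 × 293.6 g/m³ = 819.1 kg/d.
Biomass synthesised: P_X = Y_obs × 819.1 = 112.0 kg VSS/d.
R_O = Q·(S₀ − S) − 1.42·P_X = 819.1 − 1.42 × 112.0 = 660.1 kg O₂/d.

R_O ≈ 660 kg O₂/d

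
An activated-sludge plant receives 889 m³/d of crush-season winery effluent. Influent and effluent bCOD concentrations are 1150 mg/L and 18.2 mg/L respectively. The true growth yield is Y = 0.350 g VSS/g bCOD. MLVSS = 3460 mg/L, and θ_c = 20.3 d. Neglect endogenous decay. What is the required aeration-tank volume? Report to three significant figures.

V ≈ 2070 m³

Biomass mass balance (decay neglected): V·X = Y·Q·(S₀ − S)·θ_c, so V = 0.350 × 889 × (1150 − 18.2) × 20.3 / 3460 = 2066 m³.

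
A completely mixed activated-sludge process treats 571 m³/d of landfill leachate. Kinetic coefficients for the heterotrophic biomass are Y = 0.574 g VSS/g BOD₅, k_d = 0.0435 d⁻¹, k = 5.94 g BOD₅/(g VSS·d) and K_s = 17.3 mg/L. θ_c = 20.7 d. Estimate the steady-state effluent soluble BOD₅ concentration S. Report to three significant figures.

For a completely mixed reactor with recycle the Lawrence–McCarty relation gives S = K_s·(1 + k_d·θ_c) / [θ_c·(Y·k − k_d) − 1] = 17.3 × (1 + 0.0435 × 20.7) / [20.7 × (0.574 × 5.94 − 0.0435) − 1] = 32.88 / 68.68 = 0.4787 mg/L.

S ≈ 0.479 mg/L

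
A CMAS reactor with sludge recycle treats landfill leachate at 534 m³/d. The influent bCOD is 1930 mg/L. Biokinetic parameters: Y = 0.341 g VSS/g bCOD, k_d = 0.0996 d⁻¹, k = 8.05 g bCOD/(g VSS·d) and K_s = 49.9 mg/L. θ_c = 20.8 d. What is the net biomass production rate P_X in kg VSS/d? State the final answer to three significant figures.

P_X ≈ 114 kg VSS/d

For a completely mixed reactor with recycle the Lawrence–McCarty relation gives S = K_s·(1 + k_d·θ_c) / [θ_c·(Y·k − k_d) − 1] = 49.9 × (1 + 0.0996 × 20.8) / [20.8 × (0.341 × 8.05 − 0.0996) − 1] = 153.3 / 54.03 = 2.837 mg/L.
The observed yield is Y_obs = Y/(1 + k_d·θ_c) = 0.341 / (1 + 0.0996 × 20.8) = 0.341 / 3.072 = 0.1110 g VSS per g bCOD removed.
Mass of bCOD removed per day: Q(S₀ − S) = 534 × 1927 g/m³ = 1029 kg/d.
Net biomass production P_X = Y_obs × Q·(S₀ − S) = 0.1110 × 1029 = 114.2 kg VSS/d.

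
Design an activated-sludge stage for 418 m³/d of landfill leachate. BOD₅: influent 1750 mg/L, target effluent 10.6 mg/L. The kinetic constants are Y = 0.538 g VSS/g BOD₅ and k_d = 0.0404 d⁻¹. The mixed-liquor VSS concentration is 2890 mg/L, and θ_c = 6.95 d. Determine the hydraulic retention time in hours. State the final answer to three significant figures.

Rearranging the biomass balance for a CMAS with decay, V = Y·Q·ΔS·θ_c / [X·(1+k_d θ_c)] = 0.538 × 418 × (1750 − 10.6) × 6.95 / [2890 × (1 + 0.0404 × 6.95)] = 2.72×10^6 / 3701 = 734.5 m³.
Hydraulic retention time τ = V/Q = 734.5 / 418 = 1.757 d = 42.17 h.

τ ≈ 42.2 h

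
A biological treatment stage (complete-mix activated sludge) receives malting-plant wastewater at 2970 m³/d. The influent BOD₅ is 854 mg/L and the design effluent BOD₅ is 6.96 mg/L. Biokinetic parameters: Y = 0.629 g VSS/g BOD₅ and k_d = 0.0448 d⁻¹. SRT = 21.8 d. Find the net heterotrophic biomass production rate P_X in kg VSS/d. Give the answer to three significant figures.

The observed yield is Y_obs = Y/(1 + k_d·θ_c) = 0.629 / (1 + 0.0448 × 21.8) = 0.629 / 1.977 = 0.3182 g VSS per g BOD₅ removed.
Q·(S₀ − S) = 2970 × (854 − 6.96) × 10⁻³ = 2516 kg/d removed.
Biomass produced: P_X = Y_obs·Q·ΔS = 0.3182 × 2516 ≈ 800.5 kg VSS/d.

P_X ≈ 801 kg VSS/d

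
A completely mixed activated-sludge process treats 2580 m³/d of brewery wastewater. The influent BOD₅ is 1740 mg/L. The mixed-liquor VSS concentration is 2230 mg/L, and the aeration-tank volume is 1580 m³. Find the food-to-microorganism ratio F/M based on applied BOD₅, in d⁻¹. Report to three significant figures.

F/M ≈ 1.27 d⁻¹

Food-to-microorganism ratio F/M = Q S₀ / (V X) = 2580 × 1740 / (1580 × 2230) = 1.274 d⁻¹.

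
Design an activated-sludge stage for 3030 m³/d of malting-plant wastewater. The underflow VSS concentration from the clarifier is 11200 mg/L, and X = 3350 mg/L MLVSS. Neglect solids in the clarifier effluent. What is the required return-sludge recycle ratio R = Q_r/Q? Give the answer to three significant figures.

Mass balance around the secondary clarifier (neglecting effluent solids): R = X / (X_r − X) = 3350 / (11200 − 3350) = 0.4268.

R ≈ 0.427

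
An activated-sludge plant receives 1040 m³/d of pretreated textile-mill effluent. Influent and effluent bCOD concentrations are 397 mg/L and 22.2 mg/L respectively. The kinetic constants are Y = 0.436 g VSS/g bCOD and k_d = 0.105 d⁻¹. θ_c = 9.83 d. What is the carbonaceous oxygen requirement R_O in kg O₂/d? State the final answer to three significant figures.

Correct the yield for decay: Y_obs = Y/(1 + k_d θ_c) = 0.436 / (1 + 0.105 × 9.83) = 0.436 / 2.032 = 0.2146.
Mass of bCOD removed per day: Q(S₀ − S) = 1040 × 374.8 g/m³ = 389.8 kg/d.
P_X = Y_obs·Q·(S₀ − S) = 0.2146 × 389.8 = 83.63 kg VSS/d.
Carbonaceous O₂ demand = substrate oxidised − cell-mass equivalent = 389.8 − 1.42 × 83.63 = 271.0 kg O₂/d.

R_O ≈ 271 kg O₂/d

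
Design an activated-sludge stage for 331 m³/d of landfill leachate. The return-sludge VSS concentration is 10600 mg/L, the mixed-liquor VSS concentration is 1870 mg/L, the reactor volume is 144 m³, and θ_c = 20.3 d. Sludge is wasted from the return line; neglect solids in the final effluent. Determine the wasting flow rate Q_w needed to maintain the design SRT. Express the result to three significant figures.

θ_c = V·X/(Q_w·X_r) when wasting from the recycle, so Q_w = V·X/(θ_c·X_r) = 144.0 × 1870 / (20.3 × 10600) = 1.251 m³/d.

Q_w ≈ 1.25 m³/d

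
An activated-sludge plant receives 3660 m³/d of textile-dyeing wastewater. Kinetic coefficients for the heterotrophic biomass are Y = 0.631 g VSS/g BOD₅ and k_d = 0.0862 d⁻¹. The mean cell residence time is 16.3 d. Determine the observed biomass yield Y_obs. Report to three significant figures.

Y_obs ≈ 0.262 g VSS/g BOD₅

Observed yield with endogenous decay: Y_obs = Y / (1 + k_d·θ_c) = 0.631 / (1 + 0.0862 × 16.3) = 0.631 / 2.405 = 0.2624 g VSS/g BOD₅.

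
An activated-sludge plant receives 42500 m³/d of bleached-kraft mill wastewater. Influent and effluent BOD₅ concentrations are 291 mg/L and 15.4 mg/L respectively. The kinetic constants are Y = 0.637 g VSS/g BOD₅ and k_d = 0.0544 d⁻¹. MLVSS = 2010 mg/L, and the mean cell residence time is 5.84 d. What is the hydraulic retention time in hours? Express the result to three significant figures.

τ ≈ 9.29 h

Rearranging the biomass balance for a CMAS with decay, V = Y·Q·ΔS·θ_c / [X·(1+k_d θ_c)] = 0.637 × 42500 × (291 − 15.4) × 5.84 / [2010 × (1 + 0.0544 × 5.84)] = 4.36×10^7 / 2649 = 16452 m³.
τ = V/Q = 16452/42500 = 0.3871 d, or 9.290 h.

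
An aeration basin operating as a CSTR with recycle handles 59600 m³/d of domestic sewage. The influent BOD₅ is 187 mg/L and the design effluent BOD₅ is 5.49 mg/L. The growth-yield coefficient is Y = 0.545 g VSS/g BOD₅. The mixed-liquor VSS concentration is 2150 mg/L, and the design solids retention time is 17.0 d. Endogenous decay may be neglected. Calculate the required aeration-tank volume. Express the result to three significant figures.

V·X = Y·Q·ΔS·θ_c gives V = 0.545 × 59600 × (187 − 5.49) × 17.0 / 2150 = 46618 m³.

V ≈ 46600 m³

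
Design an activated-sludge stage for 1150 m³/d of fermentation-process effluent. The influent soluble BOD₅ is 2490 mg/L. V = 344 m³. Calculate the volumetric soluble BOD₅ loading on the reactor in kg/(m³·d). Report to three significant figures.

Applied soluble BOD₅ load per unit volume = Q·S₀/V = (1150 × 2490/1000)/344.0 = 8.324 kg soluble BOD₅·m⁻³·d⁻¹.

L_v ≈ 8.32 kg soluble BOD₅/(m³·d)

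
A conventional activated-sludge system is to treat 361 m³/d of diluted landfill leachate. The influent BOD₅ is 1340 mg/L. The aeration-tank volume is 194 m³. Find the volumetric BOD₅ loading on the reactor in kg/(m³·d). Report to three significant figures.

Applied BOD₅ load per unit volume = Q·S₀/V = (361 × 1340/1000)/194.0 = 2.494 kg BOD₅·m⁻³·d⁻¹.

L_v ≈ 2.49 kg BOD₅/(m³·d)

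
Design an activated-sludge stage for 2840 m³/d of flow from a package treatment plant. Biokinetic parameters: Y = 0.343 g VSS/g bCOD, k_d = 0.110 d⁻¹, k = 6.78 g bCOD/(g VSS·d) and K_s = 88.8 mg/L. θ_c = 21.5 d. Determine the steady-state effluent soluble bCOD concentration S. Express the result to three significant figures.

Effluent substrate depends only on kinetics and SRT: S = K_s(1 + k_d θ_c) / [θ_c(Yk − k_d) − 1] = 88.8 × (1 + 0.110 × 21.5) / [21.5 × (0.343 × 6.78 − 0.110) − 1] = 298.8 / 46.63 = 6.408 mg/L.

S ≈ 6.41 mg/L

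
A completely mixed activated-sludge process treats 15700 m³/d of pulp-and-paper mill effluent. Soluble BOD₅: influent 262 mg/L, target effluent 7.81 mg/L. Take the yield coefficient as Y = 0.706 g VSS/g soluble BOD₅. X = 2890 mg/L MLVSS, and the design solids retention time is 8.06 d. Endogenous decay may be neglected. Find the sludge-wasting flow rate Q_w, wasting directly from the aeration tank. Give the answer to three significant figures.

With k_d = 0 the design equation reduces to V = Y Q (S₀−S) θ_c / X = 0.706 × 15700 × (262 − 7.81) × 8.06 / 2890 = 7858 m³.
For wasting at MLVSS concentration, Q_w = V/θ_c = 7858/8.06 = 974.9 m³/d.

Q_w ≈ 975 m³/d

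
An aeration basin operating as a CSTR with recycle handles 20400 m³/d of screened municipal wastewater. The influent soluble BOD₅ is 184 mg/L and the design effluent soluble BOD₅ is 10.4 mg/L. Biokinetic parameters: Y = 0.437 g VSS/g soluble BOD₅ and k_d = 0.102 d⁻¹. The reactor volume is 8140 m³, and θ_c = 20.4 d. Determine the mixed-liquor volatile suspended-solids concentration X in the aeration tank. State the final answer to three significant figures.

From V·X·(1 + k_d·θ_c) = Y·Q·(S₀ − S)·θ_c: X = 0.437 × 20400 × (184 − 10.4) × 20.4 / [8140 × (1 + 0.102 × 20.4)] = 1259 mg/L.

X ≈ 1260 mg/L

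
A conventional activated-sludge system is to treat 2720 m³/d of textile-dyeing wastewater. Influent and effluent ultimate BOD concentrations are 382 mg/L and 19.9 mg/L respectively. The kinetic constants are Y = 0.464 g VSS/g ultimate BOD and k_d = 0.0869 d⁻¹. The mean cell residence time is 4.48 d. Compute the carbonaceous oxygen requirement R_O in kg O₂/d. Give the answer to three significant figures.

R_O ≈ 518 kg O₂/d

Correct the yield for decay: Y_obs = Y/(1 + k_d θ_c) = 0.464 / (1 + 0.0869 × 4.48) = 0.464 / 1.389 = 0.3340.
ΔS = 382 − 19.9 = 362.1 mg/L, so the substrate removal rate is 2720 × 362.1/1000 = 984.9 kg ultimate BOD/d.
P_X = Y_obs·Q·(S₀ − S) = 0.3340 × 984.9 = 328.9 kg VSS/d.
Carbonaceous O₂ demand = substrate oxidised − cell-mass equivalent = 984.9 − 1.42 × 328.9 = 517.8 kg O₂/d.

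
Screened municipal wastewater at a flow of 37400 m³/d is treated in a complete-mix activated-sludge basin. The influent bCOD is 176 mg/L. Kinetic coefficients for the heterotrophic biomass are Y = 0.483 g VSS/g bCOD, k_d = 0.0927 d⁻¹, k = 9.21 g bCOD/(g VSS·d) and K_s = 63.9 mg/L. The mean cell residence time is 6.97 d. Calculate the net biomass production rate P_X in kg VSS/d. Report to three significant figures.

P_X ≈ 1890 kg VSS/d

From the Monod/SRT balance for a CMAS, S = K_s·(1+k_d θ_c)/[θ_c·(Y k − k_d) − 1] = 63.9 × (1 + 0.0927 × 6.97) / [6.97 × (0.483 × 9.21 − 0.0927) − 1] = 105.2 / 29.36 = 3.583 mg/L.
Correct the yield for decay: Y_obs = Y/(1 + k_d θ_c) = 0.483 / (1 + 0.0927 × 6.97) = 0.483 / 1.646 = 0.2934.
ΔS = 176 − 3.58 = 172.4 mg/L, so the substrate removal rate is 37400 × 172.4/1000 = 6449 kg bCOD/d.
So the net sludge growth is P_X = 0.2934 × 6449 = 1892 kg VSS/d.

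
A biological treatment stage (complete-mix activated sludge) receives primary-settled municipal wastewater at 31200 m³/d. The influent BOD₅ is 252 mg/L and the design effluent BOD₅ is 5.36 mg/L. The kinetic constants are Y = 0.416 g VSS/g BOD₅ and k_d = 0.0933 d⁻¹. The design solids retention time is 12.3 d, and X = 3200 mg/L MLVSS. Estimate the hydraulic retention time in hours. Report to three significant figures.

Steady-state biomass mass balance: V·X·(1 + k_d·θ_c) = Y·Q·(S₀ − S)·θ_c, so V = 0.416 × 31200 × (252 − 5.36) × 12.3 / [3200 × (1 + 0.0933 × 12.3)] = 3.94×10^7 / 6872 = 5729 m³.
τ = V/Q = 5729/31200 = 0.1836 d, or 4.407 h.

τ ≈ 4.41 h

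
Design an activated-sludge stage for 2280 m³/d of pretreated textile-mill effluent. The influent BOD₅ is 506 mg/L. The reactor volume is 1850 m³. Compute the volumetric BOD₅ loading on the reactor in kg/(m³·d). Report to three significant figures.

L_v ≈ 0.624 kg BOD₅/(m³·d)

Volumetric loading L_v = Q·S₀ / V = 2280 × 506 g/m³ / 1850 m³ = 623.6 g/(m³·d) = 0.6236 kg BOD₅/(m³·d).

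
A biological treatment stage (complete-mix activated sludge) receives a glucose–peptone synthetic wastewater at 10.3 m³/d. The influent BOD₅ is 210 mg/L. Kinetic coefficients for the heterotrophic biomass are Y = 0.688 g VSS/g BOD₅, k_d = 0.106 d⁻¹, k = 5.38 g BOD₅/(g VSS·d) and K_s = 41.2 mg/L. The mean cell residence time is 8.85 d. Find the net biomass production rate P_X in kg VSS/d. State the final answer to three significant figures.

P_X ≈ 0.758 kg VSS/d

For a completely mixed reactor with recycle the Lawrence–McCarty relation gives S = K_s·(1 + k_d·θ_c) / [θ_c·(Y·k − k_d) − 1] = 41.2 × (1 + 0.106 × 8.85) / [8.85 × (0.688 × 5.38 − 0.106) − 1] = 79.85 / 30.82 = 2.591 mg/L.
Correct the yield for decay: Y_obs = Y/(1 + k_d θ_c) = 0.688 / (1 + 0.106 × 8.85) = 0.688 / 1.938 = 0.3550.
Mass of BOD₅ removed per day: Q(S₀ − S) = 10.3 × 207.4 g/m³ = 2.136 kg/d.
Net biomass production P_X = Y_obs × Q·(S₀ − S) = 0.3550 × 2.136 = 0.7584 kg VSS/d.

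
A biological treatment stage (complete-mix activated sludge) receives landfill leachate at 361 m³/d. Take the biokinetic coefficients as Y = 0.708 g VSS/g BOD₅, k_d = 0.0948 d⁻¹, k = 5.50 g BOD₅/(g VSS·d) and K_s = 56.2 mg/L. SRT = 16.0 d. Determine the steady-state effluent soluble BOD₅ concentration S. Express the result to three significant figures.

For a completely mixed reactor with recycle the Lawrence–McCarty relation gives S = K_s·(1 + k_d·θ_c) / [θ_c·(Y·k − k_d) − 1] = 56.2 × (1 + 0.0948 × 16.0) / [16.0 × (0.708 × 5.50 − 0.0948) − 1] = 141.4 / 59.79 = 2.366 mg/L.

S ≈ 2.37 mg/L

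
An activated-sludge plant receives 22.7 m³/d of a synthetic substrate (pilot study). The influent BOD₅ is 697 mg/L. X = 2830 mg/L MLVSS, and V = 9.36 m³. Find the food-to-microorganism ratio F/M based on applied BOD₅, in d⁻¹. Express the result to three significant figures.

Food-to-microorganism ratio F/M = Q S₀ / (V X) = 22.7 × 697 / (9.360 × 2830) = 0.5973 d⁻¹.

F/M ≈ 0.597 d⁻¹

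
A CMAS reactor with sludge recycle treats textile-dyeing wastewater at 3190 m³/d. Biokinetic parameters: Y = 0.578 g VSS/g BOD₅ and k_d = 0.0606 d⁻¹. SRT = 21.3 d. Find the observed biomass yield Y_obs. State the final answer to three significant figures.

Correct the yield for decay: Y_obs = Y/(1 + k_d θ_c) = 0.578 / (1 + 0.0606 × 21.3) = 0.578 / 2.291 = 0.2523.

Y_obs ≈ 0.252 g VSS/g BOD₅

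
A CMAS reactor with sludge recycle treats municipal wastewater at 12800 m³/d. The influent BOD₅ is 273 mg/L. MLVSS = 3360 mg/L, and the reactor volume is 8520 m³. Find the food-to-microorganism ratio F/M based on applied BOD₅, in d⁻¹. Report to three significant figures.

F/M = Q·S₀ / (V·X) = 12800 × 273 / (8520 × 3360) = 0.1221 g BOD₅·(g VSS·d)⁻¹.

F/M ≈ 0.122 d⁻¹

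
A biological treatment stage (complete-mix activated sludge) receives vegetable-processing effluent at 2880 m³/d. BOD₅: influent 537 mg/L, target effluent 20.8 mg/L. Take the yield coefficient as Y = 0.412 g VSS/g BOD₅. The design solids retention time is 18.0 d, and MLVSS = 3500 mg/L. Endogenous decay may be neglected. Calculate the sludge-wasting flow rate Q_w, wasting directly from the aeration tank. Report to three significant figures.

Q_w ≈ 175 m³/d

With k_d = 0 the design equation reduces to V = Y Q (S₀−S) θ_c / X = 0.412 × 2880 × (537 − 20.8) × 18.0 / 3500 = 3150 m³.
With mixed-liquor wasting, θ_c = V/Q_w, so Q_w = V/θ_c = 3150/18.0 = 175.0 m³/d.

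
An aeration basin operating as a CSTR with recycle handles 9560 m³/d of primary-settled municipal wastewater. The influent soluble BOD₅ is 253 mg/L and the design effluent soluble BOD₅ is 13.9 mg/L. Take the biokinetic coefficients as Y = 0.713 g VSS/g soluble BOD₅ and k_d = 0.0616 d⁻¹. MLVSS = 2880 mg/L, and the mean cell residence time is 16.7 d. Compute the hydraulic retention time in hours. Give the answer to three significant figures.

From the SRT design equation V = Y Q (S₀−S) θ_c / [X (1 + k_d θ_c)] = 0.713 × 9560 × (253 − 13.9) × 16.7 / [2880 × (1 + 0.0616 × 16.7)] = 2.72×10^7 / 5843 = 4658 m³.
HRT = V/Q = 4658 m³ / 9560 m³·d⁻¹ = 0.4873 d × 24 = 11.69 h.

τ ≈ 11.7 h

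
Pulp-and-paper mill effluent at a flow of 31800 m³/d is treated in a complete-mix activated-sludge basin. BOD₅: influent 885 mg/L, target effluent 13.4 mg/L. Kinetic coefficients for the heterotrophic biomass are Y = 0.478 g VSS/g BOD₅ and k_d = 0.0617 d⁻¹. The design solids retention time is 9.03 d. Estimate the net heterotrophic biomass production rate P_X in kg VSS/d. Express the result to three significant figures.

P_X ≈ 8510 kg VSS/d

Observed yield with endogenous decay: Y_obs = Y / (1 + k_d·θ_c) = 0.478 / (1 + 0.0617 × 9.03) = 0.478 / 1.557 = 0.3070 g VSS/g BOD₅.
Q·(S₀ − S) = 31800 × (885 − 13.4) × 10⁻³ = 27717 kg/d removed.
Biomass produced: P_X = Y_obs·Q·ΔS = 0.3070 × 27717 ≈ 8508 kg VSS/d.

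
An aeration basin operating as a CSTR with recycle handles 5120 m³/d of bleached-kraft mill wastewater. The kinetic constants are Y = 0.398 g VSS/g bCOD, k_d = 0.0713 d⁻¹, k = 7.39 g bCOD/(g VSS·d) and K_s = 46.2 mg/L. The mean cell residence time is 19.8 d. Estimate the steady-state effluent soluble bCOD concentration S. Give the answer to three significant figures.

For a completely mixed reactor with recycle the Lawrence–McCarty relation gives S = K_s·(1 + k_d·θ_c) / [θ_c·(Y·k − k_d) − 1] = 46.2 × (1 + 0.0713 × 19.8) / [19.8 × (0.398 × 7.39 − 0.0713) − 1] = 111.4 / 55.82 = 1.996 mg/L.

S ≈ 2.00 mg/L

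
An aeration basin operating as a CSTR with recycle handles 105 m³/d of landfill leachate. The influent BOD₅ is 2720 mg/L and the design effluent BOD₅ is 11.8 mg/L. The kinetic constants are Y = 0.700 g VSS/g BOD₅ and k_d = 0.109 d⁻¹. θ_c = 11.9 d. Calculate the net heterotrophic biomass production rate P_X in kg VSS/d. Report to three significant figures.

P_X ≈ 86.7 kg VSS/d

Correct the yield for decay: Y_obs = Y/(1 + k_d θ_c) = 0.700 / (1 + 0.109 × 11.9) = 0.700 / 2.297 = 0.3047.
ΔS = 2720 − 11.8 = 2708 mg/L, so the substrate removal rate is 105 × 2708/1000 = 284.4 kg BOD₅/d.
P_X = Y_obs · Q(S₀ − S) = 0.3047 × 284.4 = 86.65 kg VSS/d.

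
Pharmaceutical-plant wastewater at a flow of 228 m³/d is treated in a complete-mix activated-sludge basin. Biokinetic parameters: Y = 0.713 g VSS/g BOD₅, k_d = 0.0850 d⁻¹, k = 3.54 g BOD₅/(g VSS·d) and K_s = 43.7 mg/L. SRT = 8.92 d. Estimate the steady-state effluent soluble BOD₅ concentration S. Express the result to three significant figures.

From the Monod/SRT balance for a CMAS, S = K_s·(1+k_d θ_c)/[θ_c·(Y k − k_d) − 1] = 43.7 × (1 + 0.0850 × 8.92) / [8.92 × (0.713 × 3.54 − 0.0850) − 1] = 76.83 / 20.76 = 3.702 mg/L.

S ≈ 3.70 mg/L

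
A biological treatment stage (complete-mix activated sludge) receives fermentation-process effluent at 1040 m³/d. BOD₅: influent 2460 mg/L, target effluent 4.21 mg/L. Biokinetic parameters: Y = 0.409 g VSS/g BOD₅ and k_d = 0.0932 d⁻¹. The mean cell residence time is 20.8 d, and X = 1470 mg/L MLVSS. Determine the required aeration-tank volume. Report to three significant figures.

V ≈ 5030 m³

Steady-state biomass mass balance: V·X·(1 + k_d·θ_c) = Y·Q·(S₀ − S)·θ_c, so V = 0.409 × 1040 × (2460 − 4.21) × 20.8 / [1470 × (1 + 0.0932 × 20.8)] = 2.17×10^7 / 4320 = 5030 m³.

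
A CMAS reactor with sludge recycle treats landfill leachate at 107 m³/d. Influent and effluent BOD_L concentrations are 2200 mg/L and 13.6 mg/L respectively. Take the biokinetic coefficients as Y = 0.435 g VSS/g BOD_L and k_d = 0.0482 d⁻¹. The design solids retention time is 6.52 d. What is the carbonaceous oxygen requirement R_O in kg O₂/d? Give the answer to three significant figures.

Observed yield with endogenous decay: Y_obs = Y / (1 + k_d·θ_c) = 0.435 / (1 + 0.0482 × 6.52) = 0.435 / 1.314 = 0.3310 g VSS/g BOD_L.
Substrate removed = Q·(S₀ − S) = 107 m³/d × (2200 − 13.6) g/m³ = 2.34×10^5 g/d = 233.9 kg/d.
P_X = Y_obs·Q·(S₀ − S) = 0.3310 × 233.9 = 77.43 kg VSS/d.
R_O = Q·(S₀ − S) − 1.42·P_X = 233.9 − 1.42 × 77.43 = 124.0 kg O₂/d.

R_O ≈ 124 kg O₂/d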